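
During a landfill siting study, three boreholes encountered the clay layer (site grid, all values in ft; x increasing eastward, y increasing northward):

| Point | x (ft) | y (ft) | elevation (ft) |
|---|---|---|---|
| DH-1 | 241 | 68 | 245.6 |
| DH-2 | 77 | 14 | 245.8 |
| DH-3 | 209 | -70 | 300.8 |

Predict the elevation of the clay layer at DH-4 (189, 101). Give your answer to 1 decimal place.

Two edge vectors: DH-1→DH-2 = (-164, -54, 0.2), DH-1→DH-3 = (-32, -138, 55.2).
Normal n = (DH-1→DH-2) × (DH-1→DH-3) = (-2953.2, 9046.4, 20904).
So ∂z/∂x = −n_x/n_z = 0.14127 and ∂z/∂y = −n_y/n_z = −0.43276.
Intercept c from DH-1: 245.6 − 34.05 + 29.43 = 240.98.
At (189, 101): z = 26.7 − 43.7 + 240.98 = 224.0 ft.

224.0 ft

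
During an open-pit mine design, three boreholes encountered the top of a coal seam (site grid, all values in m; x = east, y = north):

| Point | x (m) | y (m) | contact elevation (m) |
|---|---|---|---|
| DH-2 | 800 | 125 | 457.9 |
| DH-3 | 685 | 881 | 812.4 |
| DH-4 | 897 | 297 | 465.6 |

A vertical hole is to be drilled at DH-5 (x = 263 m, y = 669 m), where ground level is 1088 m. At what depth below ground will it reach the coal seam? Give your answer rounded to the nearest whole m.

Two edge vectors: DH-2→DH-3 = (-115, 756, 354.5), DH-2→DH-4 = (97, 172, 7.7).
Normal n = (DH-2→DH-3) × (DH-2→DH-4) = (-55152.8, 35272, -93112).
So ∂z/∂x = −n_x/n_z = −0.59233 and ∂z/∂y = −n_y/n_z = 0.37881.
Intercept c from DH-2: 457.9 + 473.86 − 47.35 = 884.41.
At (263, 669): z_contact = −155.8 + 253.4 + 884.41 = 982.1 m.
Depth below ground = 1088 − 982.1 = 106 m.

106 m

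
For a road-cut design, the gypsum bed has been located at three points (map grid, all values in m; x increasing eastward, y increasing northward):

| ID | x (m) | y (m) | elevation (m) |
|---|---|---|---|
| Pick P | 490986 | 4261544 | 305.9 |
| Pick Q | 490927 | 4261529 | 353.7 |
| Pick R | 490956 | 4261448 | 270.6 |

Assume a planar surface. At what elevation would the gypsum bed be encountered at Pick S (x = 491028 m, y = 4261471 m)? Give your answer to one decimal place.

Let the plane be z = a·x + b·y + c.
Pick Q−Pick P: −59a − 15b = 47.8;  Pick R−Pick P: −30a − 96b = −35.3.
Solving gives a = −0.981645570, b = 0.674472574.
Then c = 305.9 − a·490986 − b·4261544 = −2392014.42.
At (491028, 4261471): z = −482015.5 + 2874245.3 − 2392014.42 = 215.4 m.

215.4 m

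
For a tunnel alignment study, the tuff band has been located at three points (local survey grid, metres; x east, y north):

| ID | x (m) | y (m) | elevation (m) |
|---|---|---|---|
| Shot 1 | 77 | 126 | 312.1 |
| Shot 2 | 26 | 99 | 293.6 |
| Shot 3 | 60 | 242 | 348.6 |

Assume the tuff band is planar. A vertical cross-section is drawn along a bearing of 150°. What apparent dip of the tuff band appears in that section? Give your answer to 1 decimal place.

Let the plane be z = a·x + b·y + c.
Shot 2−Shot 1: −51a − 27b = −18.5;  Shot 3−Shot 1: −17a + 116b = 36.5.
Solving gives a = 0.18204, b = 0.34133.
Unit vector along 150° is (sin 150°, cos 150°) = (0.5000, -0.8660).
Slope in that direction = a·(0.5000) + b·(-0.8660) = −0.20458.
Apparent dip = arctan|0.20458| = 11.6° (true dip is 21.1°, so apparent ≤ true as expected).

11.6°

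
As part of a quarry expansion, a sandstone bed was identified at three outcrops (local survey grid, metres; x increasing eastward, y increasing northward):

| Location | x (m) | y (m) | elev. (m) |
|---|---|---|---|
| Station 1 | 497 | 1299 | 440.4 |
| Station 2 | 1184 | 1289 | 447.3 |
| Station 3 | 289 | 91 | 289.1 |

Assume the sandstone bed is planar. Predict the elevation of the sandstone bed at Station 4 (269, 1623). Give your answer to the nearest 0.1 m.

477.6 m

Let the plane be z = a·x + b·y + c.
Station 2−Station 1: 687a − 10b = 6.9;  Station 3−Station 1: −208a − 1208b = −151.3.
Solving gives a = 0.011837, b = 0.123210.
Then c = 440.4 − a·497 − b·1299 = 274.47.
At (269, 1623): z = 3.2 + 200.0 + 274.47 = 477.6 m.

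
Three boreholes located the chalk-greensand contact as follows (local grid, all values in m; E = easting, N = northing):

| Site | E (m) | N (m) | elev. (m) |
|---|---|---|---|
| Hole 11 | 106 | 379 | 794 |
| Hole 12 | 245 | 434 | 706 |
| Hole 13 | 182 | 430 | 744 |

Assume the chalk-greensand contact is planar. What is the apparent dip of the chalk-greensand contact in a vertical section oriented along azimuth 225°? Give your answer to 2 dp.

25.93°

Let the plane be z = a·E + b·N + c.
Hole 12−Hole 11: 139a + 55b = −88;  Hole 13−Hole 11: 76a + 51b = −50.
Solving gives a = −0.59746, b = −0.09007.
Unit vector along 225° is (sin 225°, cos 225°) = (-0.7071, -0.7071).
Slope in that direction = a·(-0.7071) + b·(-0.7071) = 0.48615.
Apparent dip = arctan|0.48615| = 25.93° (true dip is 31.1°, so apparent ≤ true as expected).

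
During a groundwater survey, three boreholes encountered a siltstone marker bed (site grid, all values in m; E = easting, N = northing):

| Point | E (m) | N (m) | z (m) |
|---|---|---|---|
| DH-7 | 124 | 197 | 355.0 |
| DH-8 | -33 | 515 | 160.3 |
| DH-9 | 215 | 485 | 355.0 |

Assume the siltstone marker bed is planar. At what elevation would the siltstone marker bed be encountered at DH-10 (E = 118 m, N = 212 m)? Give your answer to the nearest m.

347 m

Two edge vectors: DH-7→DH-8 = (-157, 318, -194.7), DH-7→DH-9 = (91, 288, 0).
Normal n = (DH-7→DH-8) × (DH-7→DH-9) = (56073.6, -17717.7, -74154).
So ∂z/∂E = −n_x/n_z = 0.75618 and ∂z/∂N = −n_y/n_z = −0.23893.
Intercept c from DH-7: 355 − 93.77 + 47.07 = 308.30.
At (118, 212): z = 89.2 − 50.7 + 308.30 = 346.9 m.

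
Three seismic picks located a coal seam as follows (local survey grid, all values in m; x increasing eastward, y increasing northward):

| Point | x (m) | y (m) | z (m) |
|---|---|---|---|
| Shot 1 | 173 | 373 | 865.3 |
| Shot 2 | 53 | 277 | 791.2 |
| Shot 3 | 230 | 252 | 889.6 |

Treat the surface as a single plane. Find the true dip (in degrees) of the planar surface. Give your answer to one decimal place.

29.6°

Two edge vectors: Shot 1→Shot 2 = (-120, -96, -74.1), Shot 1→Shot 3 = (57, -121, 24.3).
Normal n = (Shot 1→Shot 2) × (Shot 1→Shot 3) = (-11298.9, -1307.7, 19992).
So ∂z/∂x = −n_x/n_z = 0.56517 and ∂z/∂y = −n_y/n_z = 0.06541.
Gradient magnitude |∇z| = √(a² + b²) = √(0.31942 + 0.00428) = 0.56894.
True dip = arctan(0.56894) = 29.6°, dipping toward W (azimuth ≈ 263°).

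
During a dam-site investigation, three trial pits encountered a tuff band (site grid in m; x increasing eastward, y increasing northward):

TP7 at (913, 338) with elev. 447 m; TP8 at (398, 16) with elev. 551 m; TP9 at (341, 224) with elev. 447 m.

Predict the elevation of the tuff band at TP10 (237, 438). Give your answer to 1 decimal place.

Two edge vectors: TP7→TP8 = (-515, -322, 104), TP7→TP9 = (-572, -114, 0).
Normal n = (TP7→TP8) × (TP7→TP9) = (11856, -59488, -125474).
So ∂z/∂x = −n_x/n_z = 0.09449 and ∂z/∂y = −n_y/n_z = −0.47411.
Intercept c from TP7: 447 − 86.27 + 160.25 = 520.98.
At (237, 438): z = 22.4 − 207.7 + 520.98 = 335.7 m.

335.7 m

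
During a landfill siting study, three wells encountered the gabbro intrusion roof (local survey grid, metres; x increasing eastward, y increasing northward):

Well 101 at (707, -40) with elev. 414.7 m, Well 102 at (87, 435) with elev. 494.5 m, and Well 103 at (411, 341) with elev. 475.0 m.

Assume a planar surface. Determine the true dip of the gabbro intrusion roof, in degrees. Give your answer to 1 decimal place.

8.3°

Two edge vectors: Well 101→Well 102 = (-620, 475, 79.8), Well 101→Well 103 = (-296, 381, 60.3).
Normal n = (Well 101→Well 102) × (Well 101→Well 103) = (-1761.3, 13765.2, -95620).
So ∂z/∂x = −n_x/n_z = −0.01842 and ∂z/∂y = −n_y/n_z = 0.14396.
Gradient magnitude |∇z| = √(a² + b²) = √(0.00034 + 0.02072) = 0.14513.
True dip = arctan(0.14513) = 8.3°, dipping toward S (azimuth ≈ 173°).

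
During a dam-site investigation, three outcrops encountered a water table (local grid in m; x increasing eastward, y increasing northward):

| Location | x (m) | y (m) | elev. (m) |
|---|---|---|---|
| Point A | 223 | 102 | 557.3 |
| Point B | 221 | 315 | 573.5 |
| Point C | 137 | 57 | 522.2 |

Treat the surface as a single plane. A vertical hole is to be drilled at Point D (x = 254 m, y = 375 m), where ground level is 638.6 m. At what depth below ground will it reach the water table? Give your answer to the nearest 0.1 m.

Two edge vectors: Point A→Point B = (-2, 213, 16.2), Point A→Point C = (-86, -45, -35.1).
Normal n = (Point A→Point B) × (Point A→Point C) = (-6747.3, -1463.4, 18408).
So ∂z/∂x = −n_x/n_z = 0.36654 and ∂z/∂y = −n_y/n_z = 0.07950.
Intercept c from Point A: 557.3 − 81.74 − 8.11 = 467.45.
At (254, 375): z_contact = 93.10 + 29.81 + 467.45 = 590.37 m.
Depth below ground = 638.6 − 590.37 = 48.2 m.

48.2 m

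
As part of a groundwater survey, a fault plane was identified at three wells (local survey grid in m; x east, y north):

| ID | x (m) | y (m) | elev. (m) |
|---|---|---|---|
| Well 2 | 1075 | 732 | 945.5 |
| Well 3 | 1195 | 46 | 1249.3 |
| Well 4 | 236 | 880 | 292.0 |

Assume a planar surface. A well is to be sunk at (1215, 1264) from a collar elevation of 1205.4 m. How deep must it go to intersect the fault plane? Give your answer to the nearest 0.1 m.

327.0 m

Let the plane be z = a·x + b·y + c.
Well 3−Well 2: 120a − 686b = 303.8;  Well 4−Well 2: −839a + 148b = −653.5.
Solving gives a = 0.723096, b = −0.316368.
Then c = 945.5 − a·1075 − b·732 = 399.75.
At (1215, 1264): z_contact = 878.56 − 399.89 + 399.75 = 878.43 m.
Depth below ground = 1205.4 − 878.43 = 327.0 m.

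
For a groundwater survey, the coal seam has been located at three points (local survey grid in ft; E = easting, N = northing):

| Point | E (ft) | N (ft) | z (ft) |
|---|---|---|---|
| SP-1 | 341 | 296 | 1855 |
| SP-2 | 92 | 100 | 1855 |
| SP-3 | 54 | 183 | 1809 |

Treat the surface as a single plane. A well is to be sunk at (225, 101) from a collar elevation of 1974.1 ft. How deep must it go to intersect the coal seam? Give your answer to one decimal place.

76.9 ft

Two edge vectors: SP-1→SP-2 = (-249, -196, 0), SP-1→SP-3 = (-287, -113, -46).
Normal n = (SP-1→SP-2) × (SP-1→SP-3) = (9016, -11454, -28115).
So ∂z/∂E = −n_x/n_z = 0.32068 and ∂z/∂N = −n_y/n_z = −0.40740.
Intercept c from SP-1: 1855 − 109.35 + 120.59 = 1866.24.
At (225, 101): z_contact = 72.15 − 41.15 + 1866.24 = 1897.24 ft.
Depth below ground = 1974.1 − 1897.24 = 76.9 ft.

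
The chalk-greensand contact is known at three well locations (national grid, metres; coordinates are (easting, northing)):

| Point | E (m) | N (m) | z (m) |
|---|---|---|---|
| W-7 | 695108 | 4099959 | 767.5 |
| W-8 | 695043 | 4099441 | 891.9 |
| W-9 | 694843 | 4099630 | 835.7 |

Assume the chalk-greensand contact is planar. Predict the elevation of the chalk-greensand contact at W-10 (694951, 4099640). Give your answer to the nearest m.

838 m

Let the plane be z = a·E + b·N + c.
W-8−W-7: −65a − 518b = 124.4;  W-9−W-7: −265a − 329b = 68.2.
Solving gives a = 0.04832377, b = −0.24621823.
Then c = 767.5 − a·695108 − b·4099959 = 976661.92.
At (694951, 4099640): z = 33582.7 − 1009406.1 + 976661.92 = 838.5 m.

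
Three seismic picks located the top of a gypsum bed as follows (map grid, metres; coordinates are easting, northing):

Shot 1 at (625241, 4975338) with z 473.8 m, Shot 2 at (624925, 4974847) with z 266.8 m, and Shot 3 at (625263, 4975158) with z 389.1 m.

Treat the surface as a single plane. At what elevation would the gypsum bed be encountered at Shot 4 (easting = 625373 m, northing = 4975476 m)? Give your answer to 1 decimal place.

Two edge vectors: Shot 1→Shot 2 = (-316, -491, -207), Shot 1→Shot 3 = (22, -180, -84.7).
Normal n = (Shot 1→Shot 2) × (Shot 1→Shot 3) = (4327.7, -31319.2, 67682).
So ∂z/∂easting = −n_x/n_z = −0.063941668 and ∂z/∂northing = −n_y/n_z = 0.462740463.
Intercept c from Shot 1: 473.8 + 39978.95 − 2302290.21 = −2261837.46.
At (625373, 4975476): z = −39987.4 + 2302354.1 − 2261837.46 = 529.2 m.

529.2 m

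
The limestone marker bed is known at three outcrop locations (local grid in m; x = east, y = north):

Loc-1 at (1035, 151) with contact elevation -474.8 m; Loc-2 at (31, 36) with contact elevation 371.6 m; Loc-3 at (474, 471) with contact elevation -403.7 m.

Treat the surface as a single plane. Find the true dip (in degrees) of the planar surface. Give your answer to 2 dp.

Let the plane be z = a·x + b·y + c.
Loc-2−Loc-1: −1004a − 115b = 846.4;  Loc-3−Loc-1: −561a + 320b = 71.1.
Solving gives a = −0.72325, b = −1.04575.
Gradient magnitude |∇z| = √(a² + b²) = √(0.52308 + 1.09360) = 1.27149.
True dip = arctan(1.27149) = 51.82°, dipping toward NE (azimuth ≈ 035°).

51.82°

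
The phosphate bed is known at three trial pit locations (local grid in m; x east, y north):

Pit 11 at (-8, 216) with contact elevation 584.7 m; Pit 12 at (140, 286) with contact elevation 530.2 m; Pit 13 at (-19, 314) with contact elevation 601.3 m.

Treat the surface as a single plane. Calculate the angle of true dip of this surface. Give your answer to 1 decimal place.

Two edge vectors: Pit 11→Pit 12 = (148, 70, -54.5), Pit 11→Pit 13 = (-11, 98, 16.6).
Normal n = (Pit 11→Pit 12) × (Pit 11→Pit 13) = (6503, -1857.3, 15274).
So ∂z/∂x = −n_x/n_z = −0.42576 and ∂z/∂y = −n_y/n_z = 0.12160.
Gradient magnitude |∇z| = √(a² + b²) = √(0.18127 + 0.01479) = 0.44278.
True dip = arctan(0.44278) = 23.9°, dipping toward ESE (azimuth ≈ 106°).

23.9°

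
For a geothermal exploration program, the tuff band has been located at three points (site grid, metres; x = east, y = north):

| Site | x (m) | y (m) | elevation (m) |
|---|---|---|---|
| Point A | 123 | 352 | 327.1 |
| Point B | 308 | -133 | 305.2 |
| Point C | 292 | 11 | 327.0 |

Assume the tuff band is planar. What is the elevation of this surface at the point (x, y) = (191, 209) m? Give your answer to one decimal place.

325.9 m

Two edge vectors: Point A→Point B = (185, -485, -21.9), Point A→Point C = (169, -341, -0.1).
Normal n = (Point A→Point B) × (Point A→Point C) = (-7419.4, -3682.6, 18880).
So ∂z/∂x = −n_x/n_z = 0.39298 and ∂z/∂y = −n_y/n_z = 0.19505.
Intercept c from Point A: 327.1 − 48.34 − 68.66 = 210.11.
At (191, 209): z = 75.1 + 40.8 + 210.11 = 325.9 m.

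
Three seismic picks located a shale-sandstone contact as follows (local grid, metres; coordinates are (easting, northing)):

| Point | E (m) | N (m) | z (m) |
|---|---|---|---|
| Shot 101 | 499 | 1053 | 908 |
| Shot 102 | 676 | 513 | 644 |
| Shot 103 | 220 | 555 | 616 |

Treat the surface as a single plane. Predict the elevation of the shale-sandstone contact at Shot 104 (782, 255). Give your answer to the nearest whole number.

Two edge vectors: Shot 101→Shot 102 = (177, -540, -264), Shot 101→Shot 103 = (-279, -498, -292).
Normal n = (Shot 101→Shot 102) × (Shot 101→Shot 103) = (26208, 125340, -238806).
So ∂z/∂E = −n_x/n_z = 0.10975 and ∂z/∂N = −n_y/n_z = 0.52486.
Intercept c from Shot 101: 908 − 54.76 − 552.68 = 300.56.
At (782, 255): z = 85.8 + 133.8 + 300.56 = 520.2 m.

520 m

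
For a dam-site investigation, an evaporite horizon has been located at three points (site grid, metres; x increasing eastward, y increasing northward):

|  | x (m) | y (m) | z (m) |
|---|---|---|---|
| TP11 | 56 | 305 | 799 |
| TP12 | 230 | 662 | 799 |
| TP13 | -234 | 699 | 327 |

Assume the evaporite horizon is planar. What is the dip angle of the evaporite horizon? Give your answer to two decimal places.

Two edge vectors: TP11→TP12 = (174, 357, 0), TP11→TP13 = (-290, 394, -472).
Normal n = (TP11→TP12) × (TP11→TP13) = (-168504, 82128, 172086).
So ∂z/∂x = −n_x/n_z = 0.97918 and ∂z/∂y = −n_y/n_z = −0.47725.
Gradient magnitude |∇z| = √(a² + b²) = √(0.95880 + 0.22777) = 1.08930.
True dip = arctan(1.08930) = 47.45°, dipping toward WNW (azimuth ≈ 296°).

47.45°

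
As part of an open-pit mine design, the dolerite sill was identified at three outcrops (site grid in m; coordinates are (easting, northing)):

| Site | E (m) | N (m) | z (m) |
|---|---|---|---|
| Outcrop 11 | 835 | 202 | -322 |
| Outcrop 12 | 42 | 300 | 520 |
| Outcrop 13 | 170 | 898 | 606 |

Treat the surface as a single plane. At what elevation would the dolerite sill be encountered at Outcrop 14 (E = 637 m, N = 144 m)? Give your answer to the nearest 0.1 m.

-141.6 m

Two edge vectors: Outcrop 11→Outcrop 12 = (-793, 98, 842), Outcrop 11→Outcrop 13 = (-665, 696, 928).
Normal n = (Outcrop 11→Outcrop 12) × (Outcrop 11→Outcrop 13) = (-495088, 175974, -486758).
So ∂z/∂E = −n_x/n_z = −1.01711 and ∂z/∂N = −n_y/n_z = 0.36152.
Intercept c from Outcrop 11: -322 + 849.29 − 73.03 = 454.26.
At (637, 144): z = −647.9 + 52.1 + 454.26 = -141.6 m.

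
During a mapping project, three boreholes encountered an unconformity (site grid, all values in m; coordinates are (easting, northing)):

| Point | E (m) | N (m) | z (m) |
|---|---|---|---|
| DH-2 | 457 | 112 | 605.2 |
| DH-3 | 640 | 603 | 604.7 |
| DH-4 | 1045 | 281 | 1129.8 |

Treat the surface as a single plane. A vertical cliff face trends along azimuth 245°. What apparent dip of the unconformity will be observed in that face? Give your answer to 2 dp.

36.80°

Two edge vectors: DH-2→DH-3 = (183, 491, -0.5), DH-2→DH-4 = (588, 169, 524.6).
Normal n = (DH-2→DH-3) × (DH-2→DH-4) = (257663.1, -96295.8, -257781).
So ∂z/∂E = −n_x/n_z = 0.99954 and ∂z/∂N = −n_y/n_z = −0.37356.
Unit vector along 245° is (sin 245°, cos 245°) = (-0.9063, -0.4226).
Slope in that direction = a·(-0.9063) + b·(-0.4226) = −0.74802.
Apparent dip = arctan|0.74802| = 36.80° (true dip is 46.9°, so apparent ≤ true as expected).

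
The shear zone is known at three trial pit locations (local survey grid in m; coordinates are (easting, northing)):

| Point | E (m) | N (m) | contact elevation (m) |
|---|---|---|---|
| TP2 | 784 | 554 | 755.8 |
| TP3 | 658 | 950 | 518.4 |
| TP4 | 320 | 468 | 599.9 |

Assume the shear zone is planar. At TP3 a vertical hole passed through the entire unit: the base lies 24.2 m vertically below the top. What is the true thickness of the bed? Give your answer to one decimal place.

Two edge vectors: TP2→TP3 = (-126, 396, -237.4), TP2→TP4 = (-464, -86, -155.9).
Normal n = (TP2→TP3) × (TP2→TP4) = (-82152.8, 90510.2, 194580).
So ∂z/∂E = −n_x/n_z = 0.42221 and ∂z/∂N = −n_y/n_z = −0.46516.
|∇z| = √(a²+b²) = 0.62819, so dip δ = arctan(0.62819) = 32.14°.
True thickness = vertical thickness × cos δ = 24.2 × cos 32.14° = 20.5 m.

20.5 m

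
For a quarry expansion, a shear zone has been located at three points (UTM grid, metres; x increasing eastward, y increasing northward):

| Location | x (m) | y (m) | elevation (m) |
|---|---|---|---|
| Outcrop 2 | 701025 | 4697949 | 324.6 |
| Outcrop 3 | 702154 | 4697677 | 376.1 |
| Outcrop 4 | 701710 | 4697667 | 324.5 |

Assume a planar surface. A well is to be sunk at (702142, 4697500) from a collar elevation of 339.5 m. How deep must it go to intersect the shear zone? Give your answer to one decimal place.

12.2 m

Let the plane be z = a·x + b·y + c.
Outcrop 3−Outcrop 2: 1129a − 272b = 51.5;  Outcrop 4−Outcrop 2: 685a − 282b = −0.1.
Solving gives a = 0.110180375, b = 0.267991337.
Then c = 324.6 − a·701025 − b·4697949 = −1335924.23.
At (702142, 4697500): z_contact = 77362.27 + 1258889.31 − 1335924.23 = 327.34 m.
Depth below ground = 339.5 − 327.34 = 12.2 m.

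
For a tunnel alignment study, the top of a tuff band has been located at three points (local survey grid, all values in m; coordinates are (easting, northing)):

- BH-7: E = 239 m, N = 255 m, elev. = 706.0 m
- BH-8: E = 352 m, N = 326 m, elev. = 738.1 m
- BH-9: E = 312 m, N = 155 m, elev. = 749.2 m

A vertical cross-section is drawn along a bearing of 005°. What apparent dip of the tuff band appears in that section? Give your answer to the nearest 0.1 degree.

6.9°

Two edge vectors: BH-7→BH-8 = (113, 71, 32.1), BH-7→BH-9 = (73, -100, 43.2).
Normal n = (BH-7→BH-8) × (BH-7→BH-9) = (6277.2, -2538.3, -16483).
So ∂z/∂E = −n_x/n_z = 0.38083 and ∂z/∂N = −n_y/n_z = −0.15400.
Unit vector along 005° is (sin 5°, cos 5°) = (0.0872, 0.9962).
Slope in that direction = a·(0.0872) + b·(0.9962) = −0.12022.
Apparent dip = arctan|0.12022| = 6.9° (true dip is 22.3°, so apparent ≤ true as expected).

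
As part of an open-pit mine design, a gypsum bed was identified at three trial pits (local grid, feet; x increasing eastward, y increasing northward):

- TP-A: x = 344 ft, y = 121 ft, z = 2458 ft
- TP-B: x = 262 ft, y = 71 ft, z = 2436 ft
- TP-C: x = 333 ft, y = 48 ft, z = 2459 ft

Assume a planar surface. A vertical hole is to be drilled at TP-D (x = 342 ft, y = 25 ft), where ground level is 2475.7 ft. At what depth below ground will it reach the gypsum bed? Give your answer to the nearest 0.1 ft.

Two edge vectors: TP-A→TP-B = (-82, -50, -22), TP-A→TP-C = (-11, -73, 1).
Normal n = (TP-A→TP-B) × (TP-A→TP-C) = (-1656, 324, 5436).
So ∂z/∂x = −n_x/n_z = 0.30464 and ∂z/∂y = −n_y/n_z = −0.05960.
Intercept c from TP-A: 2458 − 104.79 + 7.21 = 2360.42.
At (342, 25): z_contact = 104.19 − 1.49 + 2360.42 = 2463.11 ft.
Depth below ground = 2475.7 − 2463.11 = 12.6 ft.

12.6 ft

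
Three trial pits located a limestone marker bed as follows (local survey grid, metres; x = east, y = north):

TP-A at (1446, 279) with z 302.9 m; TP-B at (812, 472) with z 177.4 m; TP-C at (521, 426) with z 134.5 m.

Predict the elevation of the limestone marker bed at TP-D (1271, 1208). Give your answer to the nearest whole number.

173 m

Two edge vectors: TP-A→TP-B = (-634, 193, -125.5), TP-A→TP-C = (-925, 147, -168.4).
Normal n = (TP-A→TP-B) × (TP-A→TP-C) = (-14052.7, 9321.9, 85327).
So ∂z/∂x = −n_x/n_z = 0.16469 and ∂z/∂y = −n_y/n_z = −0.10925.
Intercept c from TP-A: 302.9 − 238.15 + 30.48 = 95.24.
At (1271, 1208): z = 209.3 − 132.0 + 95.24 = 172.6 m.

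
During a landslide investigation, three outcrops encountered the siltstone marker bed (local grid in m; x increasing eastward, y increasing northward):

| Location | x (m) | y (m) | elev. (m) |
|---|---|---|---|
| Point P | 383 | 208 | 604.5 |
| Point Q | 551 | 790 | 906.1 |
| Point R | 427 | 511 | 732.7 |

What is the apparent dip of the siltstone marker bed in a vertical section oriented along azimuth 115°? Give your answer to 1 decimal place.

Two edge vectors: Point P→Point Q = (168, 582, 301.6), Point P→Point R = (44, 303, 128.2).
Normal n = (Point P→Point Q) × (Point P→Point R) = (-16772.4, -8267.2, 25296).
So ∂z/∂x = −n_x/n_z = 0.66305 and ∂z/∂y = −n_y/n_z = 0.32682.
Unit vector along 115° is (sin 115°, cos 115°) = (0.9063, -0.4226).
Slope in that direction = a·(0.9063) + b·(-0.4226) = 0.46280.
Apparent dip = arctan|0.46280| = 24.8° (true dip is 36.5°, so apparent ≤ true as expected).

24.8°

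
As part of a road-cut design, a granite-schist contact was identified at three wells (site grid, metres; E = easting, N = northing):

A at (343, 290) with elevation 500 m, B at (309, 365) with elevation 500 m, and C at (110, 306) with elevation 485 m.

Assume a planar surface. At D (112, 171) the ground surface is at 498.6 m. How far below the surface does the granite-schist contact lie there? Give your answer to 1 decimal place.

Two edge vectors: A→B = (-34, 75, 0), A→C = (-233, 16, -15).
Normal n = (A→B) × (A→C) = (-1125, -510, 16931).
So ∂z/∂E = −n_x/n_z = 0.06645 and ∂z/∂N = −n_y/n_z = 0.03012.
Intercept c from A: 500 − 22.79 − 8.74 = 468.47.
At (112, 171): z_contact = 7.44 + 5.15 + 468.47 = 481.07 m.
Depth below ground = 498.6 − 481.07 = 17.5 m.

17.5 m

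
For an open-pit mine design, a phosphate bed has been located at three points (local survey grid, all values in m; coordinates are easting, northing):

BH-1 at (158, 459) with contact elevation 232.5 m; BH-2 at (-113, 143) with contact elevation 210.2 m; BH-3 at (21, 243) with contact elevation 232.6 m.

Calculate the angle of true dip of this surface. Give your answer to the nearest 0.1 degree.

Let the plane be z = a·easting + b·northing + c.
BH-2−BH-1: −271a − 316b = −22.3;  BH-3−BH-1: −137a − 216b = 0.1.
Solving gives a = 0.31805, b = −0.20219.
Gradient magnitude |∇z| = √(a² + b²) = √(0.10116 + 0.04088) = 0.37688.
True dip = arctan(0.37688) = 20.7°, dipping toward WNW (azimuth ≈ 302°).

20.7°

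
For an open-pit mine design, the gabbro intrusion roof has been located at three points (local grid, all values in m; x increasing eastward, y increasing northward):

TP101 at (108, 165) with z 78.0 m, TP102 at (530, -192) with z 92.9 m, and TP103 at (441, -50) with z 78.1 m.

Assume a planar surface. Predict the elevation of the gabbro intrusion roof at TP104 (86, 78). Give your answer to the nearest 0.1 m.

95.7 m

Let the plane be z = a·x + b·y + c.
TP102−TP101: 422a − 357b = 14.9;  TP103−TP101: 333a − 215b = 0.1.
Solving gives a = −0.11253, b = −0.17475.
Then c = 78 − a·108 − b·165 = 118.99.
At (86, 78): z = −9.7 − 13.6 + 118.99 = 95.7 m.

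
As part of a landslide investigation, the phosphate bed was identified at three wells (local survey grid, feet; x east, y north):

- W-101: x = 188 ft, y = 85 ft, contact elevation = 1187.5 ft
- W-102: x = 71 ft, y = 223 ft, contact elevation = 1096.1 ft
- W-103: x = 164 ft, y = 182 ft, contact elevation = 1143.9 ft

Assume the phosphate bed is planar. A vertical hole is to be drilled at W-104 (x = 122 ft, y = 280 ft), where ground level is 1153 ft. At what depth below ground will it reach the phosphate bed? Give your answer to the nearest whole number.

59 ft

Let the plane be z = a·x + b·y + c.
W-102−W-101: −117a + 138b = −91.4;  W-103−W-101: −24a + 97b = −43.6.
Solving gives a = 0.35449, b = −0.36178.
Then c = 1187.5 − a·188 − b·85 = 1151.61.
At (122, 280): z_contact = 43.2 − 101.3 + 1151.61 = 1093.6 ft.
Depth below ground = 1153 − 1093.6 = 59 ft.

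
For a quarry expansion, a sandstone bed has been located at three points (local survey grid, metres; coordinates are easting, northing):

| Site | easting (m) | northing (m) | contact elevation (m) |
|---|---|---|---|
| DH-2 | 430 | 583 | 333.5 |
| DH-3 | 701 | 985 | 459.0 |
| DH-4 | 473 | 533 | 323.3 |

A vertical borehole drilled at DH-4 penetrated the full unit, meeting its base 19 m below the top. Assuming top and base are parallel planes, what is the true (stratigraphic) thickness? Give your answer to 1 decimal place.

18.3 m

Two edge vectors: DH-2→DH-3 = (271, 402, 125.5), DH-2→DH-4 = (43, -50, -10.2).
Normal n = (DH-2→DH-3) × (DH-2→DH-4) = (2174.6, 8160.7, -30836).
So ∂z/∂easting = −n_x/n_z = 0.07052 and ∂z/∂northing = −n_y/n_z = 0.26465.
|∇z| = √(a²+b²) = 0.27388, so dip δ = arctan(0.27388) = 15.32°.
True thickness = vertical thickness × cos δ = 19 × cos 15.32° = 18.3 m.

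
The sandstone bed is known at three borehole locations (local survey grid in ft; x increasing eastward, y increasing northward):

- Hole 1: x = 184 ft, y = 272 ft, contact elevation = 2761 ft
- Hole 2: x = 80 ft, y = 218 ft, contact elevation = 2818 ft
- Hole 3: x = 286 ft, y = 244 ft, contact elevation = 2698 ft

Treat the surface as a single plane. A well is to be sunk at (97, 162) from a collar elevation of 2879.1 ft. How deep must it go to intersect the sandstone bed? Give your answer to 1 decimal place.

76.1 ft

Let the plane be z = a·x + b·y + c.
Hole 2−Hole 1: −104a − 54b = 57;  Hole 3−Hole 1: 102a − 28b = −63.
Solving gives a = −0.59359, b = 0.08765.
Then c = 2761 − a·184 − b·272 = 2846.38.
At (97, 162): z_contact = −57.58 + 14.20 + 2846.38 = 2803.00 ft.
Depth below ground = 2879.1 − 2803.00 = 76.1 ft.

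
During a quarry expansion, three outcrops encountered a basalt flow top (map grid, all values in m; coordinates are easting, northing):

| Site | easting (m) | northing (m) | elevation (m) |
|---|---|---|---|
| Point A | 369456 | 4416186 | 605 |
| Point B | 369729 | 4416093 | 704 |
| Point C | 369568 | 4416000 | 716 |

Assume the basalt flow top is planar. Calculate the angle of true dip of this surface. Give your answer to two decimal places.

27.32°

Let the plane be z = a·easting + b·northing + c.
Point B−Point A: 273a − 93b = 99;  Point C−Point A: 112a − 186b = 111.
Solving gives a = 0.20046, b = −0.47607.
Gradient magnitude |∇z| = √(a² + b²) = √(0.04018 + 0.22664) = 0.51655.
True dip = arctan(0.51655) = 27.32°, dipping toward NNW (azimuth ≈ 337°).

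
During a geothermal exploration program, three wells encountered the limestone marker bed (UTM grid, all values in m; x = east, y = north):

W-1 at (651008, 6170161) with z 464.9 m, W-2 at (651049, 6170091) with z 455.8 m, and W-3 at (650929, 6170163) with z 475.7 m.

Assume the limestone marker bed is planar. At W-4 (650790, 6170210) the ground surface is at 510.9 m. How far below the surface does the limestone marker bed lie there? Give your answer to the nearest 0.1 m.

Let the plane be z = a·x + b·y + c.
W-2−W-1: 41a − 70b = −9.1;  W-3−W-1: −79a + 2b = 10.8.
Solving gives a = −0.135425844, b = 0.050679148.
Then c = 464.9 − a·651008 − b·6170161 = −224070.30.
At (650790, 6170210): z_contact = −88133.79 + 312700.99 − 224070.30 = 496.91 m.
Depth below ground = 510.9 − 496.91 = 14.0 m.

14.0 m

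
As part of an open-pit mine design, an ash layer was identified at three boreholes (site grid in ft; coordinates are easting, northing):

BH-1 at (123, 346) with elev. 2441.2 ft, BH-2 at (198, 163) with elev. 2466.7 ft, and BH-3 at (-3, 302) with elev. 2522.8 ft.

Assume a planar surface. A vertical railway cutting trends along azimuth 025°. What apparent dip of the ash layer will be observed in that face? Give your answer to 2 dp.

Let the plane be z = a·easting + b·northing + c.
BH-2−BH-1: 75a − 183b = 25.5;  BH-3−BH-1: −126a − 44b = 81.6.
Solving gives a = −0.52397, b = −0.35409.
Unit vector along 025° is (sin 25°, cos 25°) = (0.4226, 0.9063).
Slope in that direction = a·(0.4226) + b·(0.9063) = −0.54235.
Apparent dip = arctan|0.54235| = 28.47° (true dip is 32.3°, so apparent ≤ true as expected).

28.47°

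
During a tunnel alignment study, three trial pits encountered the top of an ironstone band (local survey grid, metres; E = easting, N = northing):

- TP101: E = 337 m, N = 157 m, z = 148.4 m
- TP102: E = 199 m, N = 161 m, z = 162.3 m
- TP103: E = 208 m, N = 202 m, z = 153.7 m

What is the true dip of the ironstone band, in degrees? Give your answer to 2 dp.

12.11°

Two edge vectors: TP101→TP102 = (-138, 4, 13.9), TP101→TP103 = (-129, 45, 5.3).
Normal n = (TP101→TP102) × (TP101→TP103) = (-604.3, -1061.7, -5694).
So ∂z/∂E = −n_x/n_z = −0.10613 and ∂z/∂N = −n_y/n_z = −0.18646.
Gradient magnitude |∇z| = √(a² + b²) = √(0.01126 + 0.03477) = 0.21455.
True dip = arctan(0.21455) = 12.11°, dipping toward NNE (azimuth ≈ 030°).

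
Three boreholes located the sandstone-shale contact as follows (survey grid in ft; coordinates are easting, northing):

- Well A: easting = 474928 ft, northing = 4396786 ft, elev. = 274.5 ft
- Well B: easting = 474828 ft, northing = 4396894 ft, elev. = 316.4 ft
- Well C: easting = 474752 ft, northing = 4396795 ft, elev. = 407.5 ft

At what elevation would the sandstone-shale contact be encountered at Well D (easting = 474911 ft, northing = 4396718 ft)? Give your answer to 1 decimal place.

309.9 ft

Let the plane be z = a·easting + b·northing + c.
Well B−Well A: −100a + 108b = 41.9;  Well C−Well A: −176a + 9b = 133.
Solving gives a = −0.772415507, b = −0.327236581.
Then c = 274.5 − a·474928 − b·4396786 = 1805905.47.
At (474911, 4396718): z = −366828.6 − 1438767.0 + 1805905.47 = 309.9 ft.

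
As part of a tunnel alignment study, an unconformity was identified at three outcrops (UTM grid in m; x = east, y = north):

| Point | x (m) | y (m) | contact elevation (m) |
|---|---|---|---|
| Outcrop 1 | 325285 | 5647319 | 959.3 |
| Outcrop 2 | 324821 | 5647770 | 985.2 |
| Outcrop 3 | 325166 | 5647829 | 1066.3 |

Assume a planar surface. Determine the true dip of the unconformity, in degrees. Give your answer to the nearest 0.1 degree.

17.7°

Two edge vectors: Outcrop 1→Outcrop 2 = (-464, 451, 25.9), Outcrop 1→Outcrop 3 = (-119, 510, 107).
Normal n = (Outcrop 1→Outcrop 2) × (Outcrop 1→Outcrop 3) = (35048, 46565.9, -182971).
So ∂z/∂x = −n_x/n_z = 0.19155 and ∂z/∂y = −n_y/n_z = 0.25450.
Gradient magnitude |∇z| = √(a² + b²) = √(0.03669 + 0.06477) = 0.31853.
True dip = arctan(0.31853) = 17.7°, dipping toward SW (azimuth ≈ 217°).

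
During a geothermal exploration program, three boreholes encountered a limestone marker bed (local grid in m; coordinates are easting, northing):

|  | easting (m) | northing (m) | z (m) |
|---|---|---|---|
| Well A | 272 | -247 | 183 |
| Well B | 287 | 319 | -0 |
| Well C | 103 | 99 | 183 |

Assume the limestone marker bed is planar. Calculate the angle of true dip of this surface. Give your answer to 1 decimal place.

Let the plane be z = a·easting + b·northing + c.
Well B−Well A: 15a + 566b = −183;  Well C−Well A: −169a + 346b = 0.
Solving gives a = −0.62788, b = −0.30668.
Gradient magnitude |∇z| = √(a² + b²) = √(0.39423 + 0.09405) = 0.69878.
True dip = arctan(0.69878) = 34.9°, dipping toward ENE (azimuth ≈ 064°).

34.9°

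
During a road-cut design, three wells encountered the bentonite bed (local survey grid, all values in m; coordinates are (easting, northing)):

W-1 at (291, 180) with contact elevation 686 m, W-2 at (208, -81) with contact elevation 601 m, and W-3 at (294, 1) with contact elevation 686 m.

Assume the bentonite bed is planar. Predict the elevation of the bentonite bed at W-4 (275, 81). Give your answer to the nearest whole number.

669 m

Two edge vectors: W-1→W-2 = (-83, -261, -85), W-1→W-3 = (3, -179, 0).
Normal n = (W-1→W-2) × (W-1→W-3) = (-15215, -255, 15640).
So ∂z/∂E = −n_x/n_z = 0.97283 and ∂z/∂N = −n_y/n_z = 0.01630.
Intercept c from W-1: 686 − 283.09 − 2.93 = 399.97.
At (275, 81): z = 267.5 + 1.3 + 399.97 = 668.8 m.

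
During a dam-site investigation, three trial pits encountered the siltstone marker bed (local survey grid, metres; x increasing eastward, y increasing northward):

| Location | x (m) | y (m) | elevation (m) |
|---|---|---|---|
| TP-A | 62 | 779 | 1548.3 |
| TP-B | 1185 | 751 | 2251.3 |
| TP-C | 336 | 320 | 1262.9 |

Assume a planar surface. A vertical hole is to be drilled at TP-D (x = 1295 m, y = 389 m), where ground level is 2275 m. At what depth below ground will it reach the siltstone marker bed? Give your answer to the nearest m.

318 m

Let the plane be z = a·x + b·y + c.
TP-B−TP-A: 1123a − 28b = 703;  TP-C−TP-A: 274a − 459b = −285.4.
Solving gives a = 0.65120, b = 1.01052.
Then c = 1548.3 − a·62 − b·779 = 720.73.
At (1295, 389): z_contact = 843.3 + 393.1 + 720.73 = 1957.1 m.
Depth below ground = 2275 − 1957.1 = 318 m.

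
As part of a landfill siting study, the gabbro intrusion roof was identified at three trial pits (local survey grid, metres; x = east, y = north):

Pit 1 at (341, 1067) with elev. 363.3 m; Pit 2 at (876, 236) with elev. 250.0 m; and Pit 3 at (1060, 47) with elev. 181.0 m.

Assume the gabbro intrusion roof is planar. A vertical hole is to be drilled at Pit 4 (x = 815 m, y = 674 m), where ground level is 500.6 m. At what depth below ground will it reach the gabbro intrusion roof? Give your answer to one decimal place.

344.2 m

Two edge vectors: Pit 1→Pit 2 = (535, -831, -113.3), Pit 1→Pit 3 = (719, -1020, -182.3).
Normal n = (Pit 1→Pit 2) × (Pit 1→Pit 3) = (35925.3, 16067.8, 51789).
So ∂z/∂x = −n_x/n_z = −0.693686 and ∂z/∂y = −n_y/n_z = −0.310255.
Intercept c from Pit 1: 363.3 + 236.55 + 331.04 = 930.89.
At (815, 674): z_contact = −565.35 − 209.11 + 930.89 = 156.42 m.
Depth below ground = 500.6 − 156.42 = 344.2 m.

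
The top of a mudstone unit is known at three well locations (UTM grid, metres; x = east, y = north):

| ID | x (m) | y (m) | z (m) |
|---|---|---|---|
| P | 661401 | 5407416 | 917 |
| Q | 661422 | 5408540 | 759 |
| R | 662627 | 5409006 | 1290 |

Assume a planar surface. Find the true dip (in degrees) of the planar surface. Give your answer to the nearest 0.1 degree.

Two edge vectors: P→Q = (21, 1124, -158), P→R = (1226, 1590, 373).
Normal n = (P→Q) × (P→R) = (670472, -201541, -1344634).
So ∂z/∂x = −n_x/n_z = 0.49863 and ∂z/∂y = −n_y/n_z = −0.14989.
Gradient magnitude |∇z| = √(a² + b²) = √(0.24863 + 0.02247) = 0.52067.
True dip = arctan(0.52067) = 27.5°, dipping toward WNW (azimuth ≈ 287°).

27.5°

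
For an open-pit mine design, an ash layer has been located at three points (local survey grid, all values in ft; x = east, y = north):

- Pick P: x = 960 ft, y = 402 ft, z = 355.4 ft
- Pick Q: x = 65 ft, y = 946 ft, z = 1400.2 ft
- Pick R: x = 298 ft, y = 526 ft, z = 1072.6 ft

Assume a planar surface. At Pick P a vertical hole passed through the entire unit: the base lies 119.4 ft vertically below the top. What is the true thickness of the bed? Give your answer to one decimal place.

Two edge vectors: Pick P→Pick Q = (-895, 544, 1044.8), Pick P→Pick R = (-662, 124, 717.2).
Normal n = (Pick P→Pick Q) × (Pick P→Pick R) = (260601.6, -49763.6, 249148).
So ∂z/∂x = −n_x/n_z = −1.04597 and ∂z/∂y = −n_y/n_z = 0.19974.
|∇z| = √(a²+b²) = 1.06487, so dip δ = arctan(1.06487) = 46.80°.
True thickness = vertical thickness × cos δ = 119.4 × cos 46.80° = 81.7 ft.

81.7 ft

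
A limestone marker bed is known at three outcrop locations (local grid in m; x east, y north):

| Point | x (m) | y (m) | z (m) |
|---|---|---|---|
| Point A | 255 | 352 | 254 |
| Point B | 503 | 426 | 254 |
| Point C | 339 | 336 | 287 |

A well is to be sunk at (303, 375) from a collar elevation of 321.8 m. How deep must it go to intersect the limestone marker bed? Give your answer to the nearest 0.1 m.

74.8 m

Let the plane be z = a·x + b·y + c.
Point B−Point A: 248a + 74b = 0;  Point C−Point A: 84a − 16b = 33.
Solving gives a = 0.23979, b = −0.80361.
Then c = 254 − a·255 − b·352 = 475.73.
At (303, 375): z_contact = 72.66 − 301.36 + 475.73 = 247.03 m.
Depth below ground = 321.8 − 247.03 = 74.8 m.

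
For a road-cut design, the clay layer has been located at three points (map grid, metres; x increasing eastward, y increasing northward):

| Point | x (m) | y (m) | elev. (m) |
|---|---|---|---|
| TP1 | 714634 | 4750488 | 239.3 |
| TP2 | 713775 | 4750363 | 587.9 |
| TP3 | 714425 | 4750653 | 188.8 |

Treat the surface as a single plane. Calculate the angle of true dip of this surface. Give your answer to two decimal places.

37.11°

Two edge vectors: TP1→TP2 = (-859, -125, 348.6), TP1→TP3 = (-209, 165, -50.5).
Normal n = (TP1→TP2) × (TP1→TP3) = (-51206.5, -116236.9, -167860).
So ∂z/∂x = −n_x/n_z = −0.30505 and ∂z/∂y = −n_y/n_z = −0.69246.
Gradient magnitude |∇z| = √(a² + b²) = √(0.09306 + 0.47951) = 0.75668.
True dip = arctan(0.75668) = 37.11°, dipping toward NNE (azimuth ≈ 024°).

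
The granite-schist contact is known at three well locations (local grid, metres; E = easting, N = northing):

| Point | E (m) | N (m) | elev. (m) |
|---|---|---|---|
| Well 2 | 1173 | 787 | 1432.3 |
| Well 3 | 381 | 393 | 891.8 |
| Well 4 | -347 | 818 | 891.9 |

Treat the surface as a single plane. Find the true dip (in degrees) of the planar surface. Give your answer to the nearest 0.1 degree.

Two edge vectors: Well 2→Well 3 = (-792, -394, -540.5), Well 2→Well 4 = (-1520, 31, -540.4).
Normal n = (Well 2→Well 3) × (Well 2→Well 4) = (229673.1, 393563.2, -623432).
So ∂z/∂E = −n_x/n_z = 0.36840 and ∂z/∂N = −n_y/n_z = 0.63128.
Gradient magnitude |∇z| = √(a² + b²) = √(0.13572 + 0.39852) = 0.73092.
True dip = arctan(0.73092) = 36.2°, dipping toward SSW (azimuth ≈ 210°).

36.2°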